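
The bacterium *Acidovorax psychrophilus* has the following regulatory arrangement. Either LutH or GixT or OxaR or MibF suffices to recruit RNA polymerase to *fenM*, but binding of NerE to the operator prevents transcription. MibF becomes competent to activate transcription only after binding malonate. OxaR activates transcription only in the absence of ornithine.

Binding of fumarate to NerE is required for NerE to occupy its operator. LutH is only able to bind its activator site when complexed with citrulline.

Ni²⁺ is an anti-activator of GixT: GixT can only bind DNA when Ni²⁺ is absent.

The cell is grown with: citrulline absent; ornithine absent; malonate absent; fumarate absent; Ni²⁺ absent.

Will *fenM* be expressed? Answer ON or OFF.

Citrulline is absent, so LutH is inactive.
Fumarate is absent, so NerE is inactive.
Ni²⁺ is absent, so GixT is active.
Ornithine is absent, so OxaR is active.
Malonate is absent, so MibF is inactive.
Activator GixT is present, so *fenM* is transcribed.

ON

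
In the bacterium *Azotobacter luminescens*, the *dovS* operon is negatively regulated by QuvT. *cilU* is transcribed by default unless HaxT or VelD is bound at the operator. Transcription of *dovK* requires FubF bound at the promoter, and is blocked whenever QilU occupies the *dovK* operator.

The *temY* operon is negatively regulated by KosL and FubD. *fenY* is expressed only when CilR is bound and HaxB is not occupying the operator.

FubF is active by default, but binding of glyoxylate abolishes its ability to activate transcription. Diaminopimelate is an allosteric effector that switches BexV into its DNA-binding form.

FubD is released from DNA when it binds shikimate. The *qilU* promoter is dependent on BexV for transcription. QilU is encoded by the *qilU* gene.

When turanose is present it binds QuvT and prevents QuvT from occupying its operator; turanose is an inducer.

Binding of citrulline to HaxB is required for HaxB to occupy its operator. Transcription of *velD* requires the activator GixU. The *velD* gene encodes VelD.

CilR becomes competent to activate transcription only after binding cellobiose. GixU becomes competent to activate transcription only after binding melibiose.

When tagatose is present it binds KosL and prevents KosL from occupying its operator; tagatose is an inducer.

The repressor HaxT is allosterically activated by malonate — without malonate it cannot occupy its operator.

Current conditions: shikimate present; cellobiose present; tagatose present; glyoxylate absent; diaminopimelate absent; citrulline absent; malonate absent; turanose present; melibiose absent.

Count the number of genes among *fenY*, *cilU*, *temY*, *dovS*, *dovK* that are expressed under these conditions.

5

Cellobiose is present, so CilR is active.
Citrulline is absent, so HaxB is inactive.
No repressor is bound and CilR is active, so *fenY* is transcribed.
→ *fenY* is ON.
Malonate is absent, so HaxT is inactive.
Melibiose is absent, so GixU is inactive.
Required activator GixU is absent, so *velD* is not transcribed.
So VelD is not produced.
With no repressor bound, *cilU* is transcribed.
→ *cilU* is ON.
Tagatose is present, so KosL is inactive.
Shikimate is present, so FubD is inactive.
With no repressor bound, *temY* is transcribed.
→ *temY* is ON.
Turanose is present, so QuvT is inactive.
With no repressor bound, *dovS* is transcribed.
→ *dovS* is ON.
Diaminopimelate is absent, so BexV is inactive.
Required activator BexV is absent, so *qilU* is not transcribed.
So QilU is not produced.
Glyoxylate is absent, so FubF is active.
No repressor is bound and FubF is active, so *dovK* is transcribed.
→ *dovK* is ON.
5 of the 5 genes are transcribed.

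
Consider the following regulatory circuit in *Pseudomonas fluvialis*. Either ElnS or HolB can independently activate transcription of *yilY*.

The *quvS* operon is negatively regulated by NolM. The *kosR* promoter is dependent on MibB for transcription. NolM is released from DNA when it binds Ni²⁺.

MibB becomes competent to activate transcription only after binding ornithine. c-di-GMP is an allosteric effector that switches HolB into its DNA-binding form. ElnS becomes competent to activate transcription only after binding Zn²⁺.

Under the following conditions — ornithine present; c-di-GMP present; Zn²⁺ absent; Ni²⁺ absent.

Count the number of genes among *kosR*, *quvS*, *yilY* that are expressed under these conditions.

2

Ornithine is present, so MibB is active.
No repressor is bound and MibB is active, so *kosR* is transcribed.
→ *kosR* is ON.
Ni²⁺ is absent, so NolM is active.
With repressor NolM bound, *quvS* is not transcribed.
→ *quvS* is OFF.
Zn²⁺ is absent, so ElnS is inactive.
c-di-GMP is present, so HolB is active.
Activator HolB is present, so *yilY* is transcribed.
→ *yilY* is ON.
2 of the 3 genes are transcribed.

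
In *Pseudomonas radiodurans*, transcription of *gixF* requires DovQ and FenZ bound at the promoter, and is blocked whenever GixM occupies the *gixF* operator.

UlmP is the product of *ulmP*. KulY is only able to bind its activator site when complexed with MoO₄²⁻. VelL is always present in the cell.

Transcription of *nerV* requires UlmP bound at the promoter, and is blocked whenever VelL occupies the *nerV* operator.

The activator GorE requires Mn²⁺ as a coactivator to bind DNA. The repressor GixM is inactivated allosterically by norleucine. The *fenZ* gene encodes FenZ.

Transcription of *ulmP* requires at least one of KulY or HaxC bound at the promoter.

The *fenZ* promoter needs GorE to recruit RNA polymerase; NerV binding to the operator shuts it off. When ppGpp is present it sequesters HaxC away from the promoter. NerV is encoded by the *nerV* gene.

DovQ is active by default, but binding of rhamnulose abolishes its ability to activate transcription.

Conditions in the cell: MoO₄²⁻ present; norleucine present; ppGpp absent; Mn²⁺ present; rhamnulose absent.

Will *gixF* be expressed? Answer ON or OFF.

ON

Rhamnulose is absent, so DovQ is active.
MoO₄²⁻ is present, so KulY is active.
ppGpp is absent, so HaxC is active.
Activator KulY is present, so *ulmP* is transcribed.
So UlmP is produced and active.
VelL is produced constitutively and is active.
With repressor VelL bound, *nerV* is not transcribed.
So NerV is not produced.
Mn²⁺ is present, so GorE is active.
No repressor is bound and GorE is active, so *fenZ* is transcribed.
So FenZ is produced and active.
Norleucine is present, so GixM is inactive.
No repressor is bound and DovQ and FenZ are active, so *gixF* is transcribed.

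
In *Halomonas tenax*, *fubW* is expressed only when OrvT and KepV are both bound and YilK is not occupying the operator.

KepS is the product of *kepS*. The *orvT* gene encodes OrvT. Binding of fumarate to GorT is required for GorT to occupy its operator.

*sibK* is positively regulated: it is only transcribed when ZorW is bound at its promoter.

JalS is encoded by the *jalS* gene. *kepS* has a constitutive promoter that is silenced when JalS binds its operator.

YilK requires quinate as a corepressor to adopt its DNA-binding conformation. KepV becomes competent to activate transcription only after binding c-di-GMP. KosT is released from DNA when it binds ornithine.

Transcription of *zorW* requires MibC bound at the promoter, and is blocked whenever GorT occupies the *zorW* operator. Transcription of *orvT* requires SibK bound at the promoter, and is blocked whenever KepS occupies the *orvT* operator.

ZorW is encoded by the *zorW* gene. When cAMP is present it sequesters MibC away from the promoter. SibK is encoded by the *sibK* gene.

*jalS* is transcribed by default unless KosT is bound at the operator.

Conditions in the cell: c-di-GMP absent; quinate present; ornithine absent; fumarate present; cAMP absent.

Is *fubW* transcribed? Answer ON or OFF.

OFF

Quinate is present, so YilK is active.
cAMP is absent, so MibC is active.
Fumarate is present, so GorT is active.
With repressor GorT bound, *zorW* is not transcribed.
So ZorW is not produced.
Required activator ZorW is absent, so *sibK* is not transcribed.
So SibK is not produced.
Ornithine is absent, so KosT is active.
With repressor KosT bound, *jalS* is not transcribed.
So JalS is not produced.
With no repressor bound, *kepS* is transcribed.
So KepS is produced and active.
With repressor KepS bound, *orvT* is not transcribed.
So OrvT is not produced.
c-di-GMP is absent, so KepV is inactive.
With repressor YilK bound, *fubW* is not transcribed.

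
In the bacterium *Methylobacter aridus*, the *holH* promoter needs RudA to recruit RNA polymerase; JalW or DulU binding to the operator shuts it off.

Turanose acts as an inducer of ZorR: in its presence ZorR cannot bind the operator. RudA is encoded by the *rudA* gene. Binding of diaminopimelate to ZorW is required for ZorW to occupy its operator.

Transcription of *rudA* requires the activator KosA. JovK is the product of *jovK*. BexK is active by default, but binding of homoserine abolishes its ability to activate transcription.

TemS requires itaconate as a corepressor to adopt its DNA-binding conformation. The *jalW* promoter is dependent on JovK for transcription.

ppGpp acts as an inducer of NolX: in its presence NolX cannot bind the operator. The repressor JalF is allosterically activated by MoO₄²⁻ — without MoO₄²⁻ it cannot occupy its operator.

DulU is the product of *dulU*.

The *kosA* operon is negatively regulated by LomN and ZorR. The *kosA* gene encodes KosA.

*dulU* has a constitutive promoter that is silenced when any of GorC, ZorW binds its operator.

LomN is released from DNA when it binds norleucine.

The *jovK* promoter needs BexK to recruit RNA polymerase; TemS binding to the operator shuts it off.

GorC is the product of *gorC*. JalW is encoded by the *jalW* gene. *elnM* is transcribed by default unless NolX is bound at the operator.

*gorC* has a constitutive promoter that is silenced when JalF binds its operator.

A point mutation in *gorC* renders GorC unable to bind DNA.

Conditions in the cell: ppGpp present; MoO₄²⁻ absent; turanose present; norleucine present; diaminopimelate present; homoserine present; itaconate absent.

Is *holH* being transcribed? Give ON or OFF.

Norleucine is present, so LomN is inactive.
Turanose is present, so ZorR is inactive.
With no repressor bound, *kosA* is transcribed.
So KosA is produced and active.
No repressor is bound and KosA is active, so *rudA* is transcribed.
So RudA is produced and active.
Itaconate is absent, so TemS is inactive.
Homoserine is present, so BexK is inactive.
Required activator BexK is absent, so *jovK* is not transcribed.
So JovK is not produced.
Required activator JovK is absent, so *jalW* is not transcribed.
So JalW is not produced.
GorC is non-functional in this strain, so it has no effect.
Diaminopimelate is present, so ZorW is active.
With repressor ZorW bound, *dulU* is not transcribed.
So DulU is not produced.
No repressor is bound and RudA is active, so *holH* is transcribed.

ON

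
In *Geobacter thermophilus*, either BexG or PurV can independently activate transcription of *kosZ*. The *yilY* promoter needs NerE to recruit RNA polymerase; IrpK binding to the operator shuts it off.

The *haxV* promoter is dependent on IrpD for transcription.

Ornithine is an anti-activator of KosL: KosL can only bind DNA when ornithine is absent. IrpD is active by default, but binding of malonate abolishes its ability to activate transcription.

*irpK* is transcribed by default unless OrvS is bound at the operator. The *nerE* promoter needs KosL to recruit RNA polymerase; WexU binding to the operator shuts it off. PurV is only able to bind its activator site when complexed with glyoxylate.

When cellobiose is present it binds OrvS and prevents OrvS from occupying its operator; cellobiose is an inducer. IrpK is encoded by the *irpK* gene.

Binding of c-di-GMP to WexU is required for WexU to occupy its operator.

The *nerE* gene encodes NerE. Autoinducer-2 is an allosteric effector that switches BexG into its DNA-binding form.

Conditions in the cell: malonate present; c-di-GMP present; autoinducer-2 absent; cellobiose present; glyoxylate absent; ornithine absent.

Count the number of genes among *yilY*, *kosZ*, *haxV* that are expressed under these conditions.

Cellobiose is present, so OrvS is inactive.
With no repressor bound, *irpK* is transcribed.
So IrpK is produced and active.
Ornithine is absent, so KosL is active.
c-di-GMP is present, so WexU is active.
With repressor WexU bound, *nerE* is not transcribed.
So NerE is not produced.
With repressor IrpK bound, *yilY* is not transcribed.
→ *yilY* is OFF.
Autoinducer-2 is absent, so BexG is inactive.
Glyoxylate is absent, so PurV is inactive.
No activator is available at the *kosZ* promoter, so *kosZ* is not transcribed.
→ *kosZ* is OFF.
Malonate is present, so IrpD is inactive.
Required activator IrpD is absent, so *haxV* is not transcribed.
→ *haxV* is OFF.
0 of the 3 genes are transcribed.

0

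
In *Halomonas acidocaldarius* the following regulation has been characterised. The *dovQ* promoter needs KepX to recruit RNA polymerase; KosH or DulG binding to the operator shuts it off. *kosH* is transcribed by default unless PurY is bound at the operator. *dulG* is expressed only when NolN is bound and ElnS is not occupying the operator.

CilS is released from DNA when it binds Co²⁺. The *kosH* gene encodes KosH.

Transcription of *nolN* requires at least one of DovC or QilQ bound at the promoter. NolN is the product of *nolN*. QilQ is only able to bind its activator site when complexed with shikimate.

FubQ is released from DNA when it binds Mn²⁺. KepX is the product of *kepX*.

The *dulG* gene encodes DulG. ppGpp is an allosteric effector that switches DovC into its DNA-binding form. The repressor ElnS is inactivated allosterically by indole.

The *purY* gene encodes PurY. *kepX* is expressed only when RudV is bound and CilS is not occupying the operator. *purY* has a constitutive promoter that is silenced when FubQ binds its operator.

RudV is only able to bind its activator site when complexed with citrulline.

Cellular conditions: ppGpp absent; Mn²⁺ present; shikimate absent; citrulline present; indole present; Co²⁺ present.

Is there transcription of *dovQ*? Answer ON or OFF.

Citrulline is present, so RudV is active.
Co²⁺ is present, so CilS is inactive.
No repressor is bound and RudV is active, so *kepX* is transcribed.
So KepX is produced and active.
Mn²⁺ is present, so FubQ is inactive.
With no repressor bound, *purY* is transcribed.
So PurY is produced and active.
With repressor PurY bound, *kosH* is not transcribed.
So KosH is not produced.
ppGpp is absent, so DovC is inactive.
Shikimate is absent, so QilQ is inactive.
No activator is available at the *nolN* promoter, so *nolN* is not transcribed.
So NolN is not produced.
Indole is present, so ElnS is inactive.
Required activator NolN is absent, so *dulG* is not transcribed.
So DulG is not produced.
No repressor is bound and KepX is active, so *dovQ* is transcribed.

ON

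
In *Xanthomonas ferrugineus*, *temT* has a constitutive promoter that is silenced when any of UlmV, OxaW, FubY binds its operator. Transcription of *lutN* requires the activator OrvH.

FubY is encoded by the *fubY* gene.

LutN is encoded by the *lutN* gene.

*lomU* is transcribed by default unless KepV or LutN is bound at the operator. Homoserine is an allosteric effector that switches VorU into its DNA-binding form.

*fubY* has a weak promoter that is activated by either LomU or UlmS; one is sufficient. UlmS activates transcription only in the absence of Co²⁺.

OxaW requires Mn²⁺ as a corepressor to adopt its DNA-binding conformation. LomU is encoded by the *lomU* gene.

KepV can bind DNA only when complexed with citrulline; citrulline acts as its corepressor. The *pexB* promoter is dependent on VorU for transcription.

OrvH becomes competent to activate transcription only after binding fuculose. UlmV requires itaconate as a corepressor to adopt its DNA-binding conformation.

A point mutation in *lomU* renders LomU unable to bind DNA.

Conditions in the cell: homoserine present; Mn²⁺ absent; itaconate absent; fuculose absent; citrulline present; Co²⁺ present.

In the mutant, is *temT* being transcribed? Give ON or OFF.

Itaconate is absent, so UlmV is inactive.
Mn²⁺ is absent, so OxaW is inactive.
LomU is non-functional in this strain, so it has no effect.
Co²⁺ is present, so UlmS is inactive.
No activator is available at the *fubY* promoter, so *fubY* is not transcribed.
So FubY is not produced.
With no repressor bound, *temT* is transcribed.

ON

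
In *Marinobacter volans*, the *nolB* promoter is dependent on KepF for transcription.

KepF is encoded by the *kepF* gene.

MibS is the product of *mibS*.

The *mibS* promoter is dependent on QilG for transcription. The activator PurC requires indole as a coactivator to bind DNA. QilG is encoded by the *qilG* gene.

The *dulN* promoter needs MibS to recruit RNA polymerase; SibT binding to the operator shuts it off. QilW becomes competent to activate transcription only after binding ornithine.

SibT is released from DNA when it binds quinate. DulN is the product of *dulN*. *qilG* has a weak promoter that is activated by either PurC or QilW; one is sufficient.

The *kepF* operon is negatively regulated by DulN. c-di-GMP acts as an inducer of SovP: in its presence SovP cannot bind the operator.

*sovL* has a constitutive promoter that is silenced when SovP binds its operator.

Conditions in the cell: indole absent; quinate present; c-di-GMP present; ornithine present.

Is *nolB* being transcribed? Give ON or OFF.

Indole is absent, so PurC is inactive.
Ornithine is present, so QilW is active.
Activator QilW is present, so *qilG* is transcribed.
So QilG is produced and active.
No repressor is bound and QilG is active, so *mibS* is transcribed.
So MibS is produced and active.
Quinate is present, so SibT is inactive.
No repressor is bound and MibS is active, so *dulN* is transcribed.
So DulN is produced and active.
With repressor DulN bound, *kepF* is not transcribed.
So KepF is not produced.
Required activator KepF is absent, so *nolB* is not transcribed.

OFF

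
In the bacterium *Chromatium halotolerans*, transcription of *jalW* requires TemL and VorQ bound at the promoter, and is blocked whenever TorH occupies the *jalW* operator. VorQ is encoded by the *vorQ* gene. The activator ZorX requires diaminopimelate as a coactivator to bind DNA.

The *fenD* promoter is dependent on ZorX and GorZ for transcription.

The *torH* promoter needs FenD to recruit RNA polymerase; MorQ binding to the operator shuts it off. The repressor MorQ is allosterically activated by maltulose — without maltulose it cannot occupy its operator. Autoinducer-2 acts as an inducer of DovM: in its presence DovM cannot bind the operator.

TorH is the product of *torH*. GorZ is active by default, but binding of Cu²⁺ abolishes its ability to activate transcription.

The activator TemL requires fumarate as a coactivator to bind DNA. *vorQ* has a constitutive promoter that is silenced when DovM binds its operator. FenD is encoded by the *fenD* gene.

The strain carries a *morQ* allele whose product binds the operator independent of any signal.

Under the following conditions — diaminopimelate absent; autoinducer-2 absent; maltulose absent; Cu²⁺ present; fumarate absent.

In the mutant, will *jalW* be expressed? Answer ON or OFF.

Fumarate is absent, so TemL is inactive.
Diaminopimelate is absent, so ZorX is inactive.
Cu²⁺ is present, so GorZ is inactive.
Required activator ZorX is absent, so *fenD* is not transcribed.
So FenD is not produced.
MorQ is constitutively active in this strain.
With repressor MorQ bound, *torH* is not transcribed.
So TorH is not produced.
Autoinducer-2 is absent, so DovM is active.
With repressor DovM bound, *vorQ* is not transcribed.
So VorQ is not produced.
Required activator TemL is absent, so *jalW* is not transcribed.

OFF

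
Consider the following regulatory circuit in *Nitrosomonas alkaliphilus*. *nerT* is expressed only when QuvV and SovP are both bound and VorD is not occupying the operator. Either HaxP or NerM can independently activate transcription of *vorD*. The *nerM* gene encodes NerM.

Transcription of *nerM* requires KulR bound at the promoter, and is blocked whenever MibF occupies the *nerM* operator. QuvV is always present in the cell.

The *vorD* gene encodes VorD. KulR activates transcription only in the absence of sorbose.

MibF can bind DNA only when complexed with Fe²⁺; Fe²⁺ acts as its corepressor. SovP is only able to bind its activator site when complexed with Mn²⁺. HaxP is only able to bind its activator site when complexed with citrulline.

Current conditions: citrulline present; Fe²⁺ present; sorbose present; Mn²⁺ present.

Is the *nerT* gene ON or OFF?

QuvV is produced constitutively and is active.
Mn²⁺ is present, so SovP is active.
Citrulline is present, so HaxP is active.
Sorbose is present, so KulR is inactive.
Fe²⁺ is present, so MibF is active.
With repressor MibF bound, *nerM* is not transcribed.
So NerM is not produced.
Activator HaxP is present, so *vorD* is transcribed.
So VorD is produced and active.
With repressor VorD bound, *nerT* is not transcribed.

OFF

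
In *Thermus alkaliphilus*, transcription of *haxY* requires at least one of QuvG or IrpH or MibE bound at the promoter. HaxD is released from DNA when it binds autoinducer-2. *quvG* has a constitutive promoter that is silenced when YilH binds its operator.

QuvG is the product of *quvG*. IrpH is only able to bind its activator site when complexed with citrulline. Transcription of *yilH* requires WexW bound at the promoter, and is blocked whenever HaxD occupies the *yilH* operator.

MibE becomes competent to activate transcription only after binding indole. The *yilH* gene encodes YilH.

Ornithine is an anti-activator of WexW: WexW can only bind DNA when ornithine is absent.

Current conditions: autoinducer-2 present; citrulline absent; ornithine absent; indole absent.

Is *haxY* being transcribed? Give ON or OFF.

Ornithine is absent, so WexW is active.
Autoinducer-2 is present, so HaxD is inactive.
No repressor is bound and WexW is active, so *yilH* is transcribed.
So YilH is produced and active.
With repressor YilH bound, *quvG* is not transcribed.
So QuvG is not produced.
Citrulline is absent, so IrpH is inactive.
Indole is absent, so MibE is inactive.
No activator is available at the *haxY* promoter, so *haxY* is not transcribed.

OFF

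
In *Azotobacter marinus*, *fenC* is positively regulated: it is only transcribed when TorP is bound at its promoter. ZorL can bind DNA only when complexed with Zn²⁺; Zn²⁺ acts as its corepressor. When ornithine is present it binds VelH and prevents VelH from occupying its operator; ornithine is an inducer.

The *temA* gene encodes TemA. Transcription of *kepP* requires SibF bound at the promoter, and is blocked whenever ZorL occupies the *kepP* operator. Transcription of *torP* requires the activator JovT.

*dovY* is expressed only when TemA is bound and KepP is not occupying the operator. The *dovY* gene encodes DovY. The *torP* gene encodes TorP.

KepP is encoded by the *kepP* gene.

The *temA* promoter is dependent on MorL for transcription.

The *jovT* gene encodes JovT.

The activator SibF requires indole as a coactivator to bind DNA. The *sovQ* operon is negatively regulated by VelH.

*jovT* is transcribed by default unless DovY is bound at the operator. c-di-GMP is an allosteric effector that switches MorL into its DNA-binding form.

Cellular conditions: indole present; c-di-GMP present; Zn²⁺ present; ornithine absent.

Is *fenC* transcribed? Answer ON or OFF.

OFF

c-di-GMP is present, so MorL is active.
No repressor is bound and MorL is active, so *temA* is transcribed.
So TemA is produced and active.
Indole is present, so SibF is active.
Zn²⁺ is present, so ZorL is active.
With repressor ZorL bound, *kepP* is not transcribed.
So KepP is not produced.
No repressor is bound and TemA is active, so *dovY* is transcribed.
So DovY is produced and active.
With repressor DovY bound, *jovT* is not transcribed.
So JovT is not produced.
Required activator JovT is absent, so *torP* is not transcribed.
So TorP is not produced.
Required activator TorP is absent, so *fenC* is not transcribed.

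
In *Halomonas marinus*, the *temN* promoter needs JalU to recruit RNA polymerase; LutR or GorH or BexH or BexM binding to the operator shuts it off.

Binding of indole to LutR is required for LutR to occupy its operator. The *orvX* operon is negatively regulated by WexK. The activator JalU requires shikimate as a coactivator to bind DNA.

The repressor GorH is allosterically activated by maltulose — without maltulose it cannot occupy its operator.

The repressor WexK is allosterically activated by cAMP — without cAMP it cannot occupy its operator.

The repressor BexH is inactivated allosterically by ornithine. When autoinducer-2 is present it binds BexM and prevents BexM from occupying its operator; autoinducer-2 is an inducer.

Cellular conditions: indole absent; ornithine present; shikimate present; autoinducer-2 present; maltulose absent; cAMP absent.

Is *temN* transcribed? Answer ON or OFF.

Indole is absent, so LutR is inactive.
Maltulose is absent, so GorH is inactive.
Shikimate is present, so JalU is active.
Ornithine is present, so BexH is inactive.
Autoinducer-2 is present, so BexM is inactive.
No repressor is bound and JalU is active, so *temN* is transcribed.

ON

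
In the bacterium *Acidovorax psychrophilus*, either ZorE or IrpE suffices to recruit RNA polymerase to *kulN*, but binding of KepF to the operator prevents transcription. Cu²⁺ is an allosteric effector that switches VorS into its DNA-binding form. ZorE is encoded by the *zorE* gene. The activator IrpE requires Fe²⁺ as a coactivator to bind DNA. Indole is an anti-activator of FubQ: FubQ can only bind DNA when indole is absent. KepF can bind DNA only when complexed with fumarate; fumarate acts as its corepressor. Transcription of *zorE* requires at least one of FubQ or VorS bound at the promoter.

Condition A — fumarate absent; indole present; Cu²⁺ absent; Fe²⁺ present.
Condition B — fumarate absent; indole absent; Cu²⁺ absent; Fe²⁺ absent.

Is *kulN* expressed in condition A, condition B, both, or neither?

both

Condition A:
Fumarate is absent, so KepF is inactive.
Indole is present, so FubQ is inactive.
Cu²⁺ is absent, so VorS is inactive.
No activator is available at the *zorE* promoter, so *zorE* is not transcribed.
So ZorE is not produced.
Fe²⁺ is present, so IrpE is active.
Activator IrpE is present, so *kulN* is transcribed.
→ *kulN* is ON in A.
Condition B:
Fumarate is absent, so KepF is inactive.
Indole is absent, so FubQ is active.
Cu²⁺ is absent, so VorS is inactive.
Activator FubQ is present, so *zorE* is transcribed.
So ZorE is produced and active.
Fe²⁺ is absent, so IrpE is inactive.
Activator ZorE is present, so *kulN* is transcribed.
→ *kulN* is ON in B.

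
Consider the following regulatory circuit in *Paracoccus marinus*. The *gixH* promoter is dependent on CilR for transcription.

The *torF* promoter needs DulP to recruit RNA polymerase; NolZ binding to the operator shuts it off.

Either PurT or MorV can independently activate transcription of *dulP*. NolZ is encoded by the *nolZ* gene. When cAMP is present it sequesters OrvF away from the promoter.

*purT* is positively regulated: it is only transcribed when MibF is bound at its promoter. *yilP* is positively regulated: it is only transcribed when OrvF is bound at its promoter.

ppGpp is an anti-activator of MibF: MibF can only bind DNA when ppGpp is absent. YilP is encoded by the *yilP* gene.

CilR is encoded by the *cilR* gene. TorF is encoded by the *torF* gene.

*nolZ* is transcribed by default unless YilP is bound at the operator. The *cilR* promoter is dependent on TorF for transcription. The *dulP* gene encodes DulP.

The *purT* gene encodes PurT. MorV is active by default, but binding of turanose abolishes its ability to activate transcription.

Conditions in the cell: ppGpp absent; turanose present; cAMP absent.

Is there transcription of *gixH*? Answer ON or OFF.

ON

cAMP is absent, so OrvF is active.
No repressor is bound and OrvF is active, so *yilP* is transcribed.
So YilP is produced and active.
With repressor YilP bound, *nolZ* is not transcribed.
So NolZ is not produced.
ppGpp is absent, so MibF is active.
No repressor is bound and MibF is active, so *purT* is transcribed.
So PurT is produced and active.
Turanose is present, so MorV is inactive.
Activator PurT is present, so *dulP* is transcribed.
So DulP is produced and active.
No repressor is bound and DulP is active, so *torF* is transcribed.
So TorF is produced and active.
No repressor is bound and TorF is active, so *cilR* is transcribed.
So CilR is produced and active.
No repressor is bound and CilR is active, so *gixH* is transcribed.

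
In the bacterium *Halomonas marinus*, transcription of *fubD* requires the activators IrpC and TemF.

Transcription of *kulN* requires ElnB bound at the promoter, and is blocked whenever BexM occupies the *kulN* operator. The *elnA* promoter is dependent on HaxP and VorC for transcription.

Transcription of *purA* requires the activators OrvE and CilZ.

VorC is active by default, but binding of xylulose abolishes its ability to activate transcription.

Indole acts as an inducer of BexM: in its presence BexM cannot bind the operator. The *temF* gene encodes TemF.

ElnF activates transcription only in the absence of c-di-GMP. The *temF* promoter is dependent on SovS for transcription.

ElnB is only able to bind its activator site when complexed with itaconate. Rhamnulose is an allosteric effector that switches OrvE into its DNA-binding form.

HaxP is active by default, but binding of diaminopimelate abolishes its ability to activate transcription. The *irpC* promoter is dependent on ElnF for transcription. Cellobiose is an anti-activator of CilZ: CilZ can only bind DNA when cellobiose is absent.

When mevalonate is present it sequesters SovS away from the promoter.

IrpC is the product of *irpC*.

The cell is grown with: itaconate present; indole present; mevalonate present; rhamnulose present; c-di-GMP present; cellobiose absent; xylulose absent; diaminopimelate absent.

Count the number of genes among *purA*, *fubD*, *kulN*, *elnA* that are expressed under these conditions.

3

Rhamnulose is present, so OrvE is active.
Cellobiose is absent, so CilZ is active.
No repressor is bound and OrvE and CilZ are active, so *purA* is transcribed.
→ *purA* is ON.
c-di-GMP is present, so ElnF is inactive.
Required activator ElnF is absent, so *irpC* is not transcribed.
So IrpC is not produced.
Mevalonate is present, so SovS is inactive.
Required activator SovS is absent, so *temF* is not transcribed.
So TemF is not produced.
Required activator IrpC is absent, so *fubD* is not transcribed.
→ *fubD* is OFF.
Indole is present, so BexM is inactive.
Itaconate is present, so ElnB is active.
No repressor is bound and ElnB is active, so *kulN* is transcribed.
→ *kulN* is ON.
Diaminopimelate is absent, so HaxP is active.
Xylulose is absent, so VorC is active.
No repressor is bound and HaxP and VorC are active, so *elnA* is transcribed.
→ *elnA* is ON.
3 of the 4 genes are transcribed.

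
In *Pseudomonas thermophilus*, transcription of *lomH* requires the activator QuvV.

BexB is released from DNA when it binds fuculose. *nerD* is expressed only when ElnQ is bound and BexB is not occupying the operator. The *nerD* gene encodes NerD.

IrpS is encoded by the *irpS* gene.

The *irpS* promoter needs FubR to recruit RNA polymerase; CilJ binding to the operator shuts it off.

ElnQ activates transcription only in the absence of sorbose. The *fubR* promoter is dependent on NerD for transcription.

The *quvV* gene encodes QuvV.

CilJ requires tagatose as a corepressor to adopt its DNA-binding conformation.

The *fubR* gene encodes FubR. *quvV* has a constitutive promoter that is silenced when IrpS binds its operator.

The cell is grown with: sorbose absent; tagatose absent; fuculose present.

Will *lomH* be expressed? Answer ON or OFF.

OFF

Sorbose is absent, so ElnQ is active.
Fuculose is present, so BexB is inactive.
No repressor is bound and ElnQ is active, so *nerD* is transcribed.
So NerD is produced and active.
No repressor is bound and NerD is active, so *fubR* is transcribed.
So FubR is produced and active.
Tagatose is absent, so CilJ is inactive.
No repressor is bound and FubR is active, so *irpS* is transcribed.
So IrpS is produced and active.
With repressor IrpS bound, *quvV* is not transcribed.
So QuvV is not produced.
Required activator QuvV is absent, so *lomH* is not transcribed.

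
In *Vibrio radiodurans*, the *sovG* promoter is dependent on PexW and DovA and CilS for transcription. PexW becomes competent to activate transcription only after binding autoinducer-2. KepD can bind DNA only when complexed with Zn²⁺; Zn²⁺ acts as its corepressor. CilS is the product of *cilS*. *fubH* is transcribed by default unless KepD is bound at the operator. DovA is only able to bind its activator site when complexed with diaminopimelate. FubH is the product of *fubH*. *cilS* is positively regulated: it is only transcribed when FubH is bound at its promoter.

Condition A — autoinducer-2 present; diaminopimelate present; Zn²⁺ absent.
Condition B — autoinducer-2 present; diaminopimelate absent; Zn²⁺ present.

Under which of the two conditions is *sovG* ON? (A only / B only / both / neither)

A only

Condition A:
Autoinducer-2 is present, so PexW is active.
Diaminopimelate is present, so DovA is active.
Zn²⁺ is absent, so KepD is inactive.
With no repressor bound, *fubH* is transcribed.
So FubH is produced and active.
No repressor is bound and FubH is active, so *cilS* is transcribed.
So CilS is produced and active.
No repressor is bound and PexW and DovA and CilS are active, so *sovG* is transcribed.
→ *sovG* is ON in A.
Condition B:
Autoinducer-2 is present, so PexW is active.
Diaminopimelate is absent, so DovA is inactive.
Zn²⁺ is present, so KepD is active.
With repressor KepD bound, *fubH* is not transcribed.
So FubH is not produced.
Required activator FubH is absent, so *cilS* is not transcribed.
So CilS is not produced.
Required activator DovA is absent, so *sovG* is not transcribed.
→ *sovG* is OFF in B.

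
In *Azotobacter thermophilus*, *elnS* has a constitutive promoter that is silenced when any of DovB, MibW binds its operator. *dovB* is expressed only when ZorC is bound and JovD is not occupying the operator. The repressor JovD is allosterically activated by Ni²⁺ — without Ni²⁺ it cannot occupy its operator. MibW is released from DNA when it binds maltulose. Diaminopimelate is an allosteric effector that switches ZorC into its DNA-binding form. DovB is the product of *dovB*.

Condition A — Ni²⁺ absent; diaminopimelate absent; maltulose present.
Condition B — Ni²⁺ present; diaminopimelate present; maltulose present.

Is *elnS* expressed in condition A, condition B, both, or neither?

Condition A:
Ni²⁺ is absent, so JovD is inactive.
Diaminopimelate is absent, so ZorC is inactive.
Required activator ZorC is absent, so *dovB* is not transcribed.
So DovB is not produced.
Maltulose is present, so MibW is inactive.
With no repressor bound, *elnS* is transcribed.
→ *elnS* is ON in A.
Condition B:
Ni²⁺ is present, so JovD is active.
Diaminopimelate is present, so ZorC is active.
With repressor JovD bound, *dovB* is not transcribed.
So DovB is not produced.
Maltulose is present, so MibW is inactive.
With no repressor bound, *elnS* is transcribed.
→ *elnS* is ON in B.

both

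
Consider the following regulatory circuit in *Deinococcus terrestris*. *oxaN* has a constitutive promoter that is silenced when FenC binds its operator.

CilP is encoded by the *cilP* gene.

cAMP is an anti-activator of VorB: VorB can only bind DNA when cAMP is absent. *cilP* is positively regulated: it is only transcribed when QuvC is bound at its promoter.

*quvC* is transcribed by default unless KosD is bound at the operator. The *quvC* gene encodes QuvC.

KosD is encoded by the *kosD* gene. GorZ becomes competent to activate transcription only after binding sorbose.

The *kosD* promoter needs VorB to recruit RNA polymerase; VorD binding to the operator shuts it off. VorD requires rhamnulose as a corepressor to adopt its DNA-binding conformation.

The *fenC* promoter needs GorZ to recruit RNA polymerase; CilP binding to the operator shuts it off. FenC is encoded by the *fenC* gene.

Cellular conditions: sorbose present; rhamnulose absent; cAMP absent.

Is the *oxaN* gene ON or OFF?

Rhamnulose is absent, so VorD is inactive.
cAMP is absent, so VorB is active.
No repressor is bound and VorB is active, so *kosD* is transcribed.
So KosD is produced and active.
With repressor KosD bound, *quvC* is not transcribed.
So QuvC is not produced.
Required activator QuvC is absent, so *cilP* is not transcribed.
So CilP is not produced.
Sorbose is present, so GorZ is active.
No repressor is bound and GorZ is active, so *fenC* is transcribed.
So FenC is produced and active.
With repressor FenC bound, *oxaN* is not transcribed.

OFF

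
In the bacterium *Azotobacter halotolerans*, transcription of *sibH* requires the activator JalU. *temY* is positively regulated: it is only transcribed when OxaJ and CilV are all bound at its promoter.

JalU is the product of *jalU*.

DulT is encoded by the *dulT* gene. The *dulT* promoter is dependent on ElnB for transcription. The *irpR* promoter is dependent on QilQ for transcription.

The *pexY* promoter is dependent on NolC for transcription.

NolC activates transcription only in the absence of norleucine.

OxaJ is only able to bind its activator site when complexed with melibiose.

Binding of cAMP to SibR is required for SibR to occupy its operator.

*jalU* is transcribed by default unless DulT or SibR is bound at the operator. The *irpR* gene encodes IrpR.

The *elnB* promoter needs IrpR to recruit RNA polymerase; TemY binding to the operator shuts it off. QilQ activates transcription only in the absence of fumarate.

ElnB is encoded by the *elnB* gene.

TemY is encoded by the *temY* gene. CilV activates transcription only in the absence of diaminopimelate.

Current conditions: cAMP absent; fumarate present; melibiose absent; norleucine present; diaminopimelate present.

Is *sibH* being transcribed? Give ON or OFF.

ON

Melibiose is absent, so OxaJ is inactive.
Diaminopimelate is present, so CilV is inactive.
Required activator OxaJ is absent, so *temY* is not transcribed.
So TemY is not produced.
Fumarate is present, so QilQ is inactive.
Required activator QilQ is absent, so *irpR* is not transcribed.
So IrpR is not produced.
Required activator IrpR is absent, so *elnB* is not transcribed.
So ElnB is not produced.
Required activator ElnB is absent, so *dulT* is not transcribed.
So DulT is not produced.
cAMP is absent, so SibR is inactive.
With no repressor bound, *jalU* is transcribed.
So JalU is produced and active.
No repressor is bound and JalU is active, so *sibH* is transcribed.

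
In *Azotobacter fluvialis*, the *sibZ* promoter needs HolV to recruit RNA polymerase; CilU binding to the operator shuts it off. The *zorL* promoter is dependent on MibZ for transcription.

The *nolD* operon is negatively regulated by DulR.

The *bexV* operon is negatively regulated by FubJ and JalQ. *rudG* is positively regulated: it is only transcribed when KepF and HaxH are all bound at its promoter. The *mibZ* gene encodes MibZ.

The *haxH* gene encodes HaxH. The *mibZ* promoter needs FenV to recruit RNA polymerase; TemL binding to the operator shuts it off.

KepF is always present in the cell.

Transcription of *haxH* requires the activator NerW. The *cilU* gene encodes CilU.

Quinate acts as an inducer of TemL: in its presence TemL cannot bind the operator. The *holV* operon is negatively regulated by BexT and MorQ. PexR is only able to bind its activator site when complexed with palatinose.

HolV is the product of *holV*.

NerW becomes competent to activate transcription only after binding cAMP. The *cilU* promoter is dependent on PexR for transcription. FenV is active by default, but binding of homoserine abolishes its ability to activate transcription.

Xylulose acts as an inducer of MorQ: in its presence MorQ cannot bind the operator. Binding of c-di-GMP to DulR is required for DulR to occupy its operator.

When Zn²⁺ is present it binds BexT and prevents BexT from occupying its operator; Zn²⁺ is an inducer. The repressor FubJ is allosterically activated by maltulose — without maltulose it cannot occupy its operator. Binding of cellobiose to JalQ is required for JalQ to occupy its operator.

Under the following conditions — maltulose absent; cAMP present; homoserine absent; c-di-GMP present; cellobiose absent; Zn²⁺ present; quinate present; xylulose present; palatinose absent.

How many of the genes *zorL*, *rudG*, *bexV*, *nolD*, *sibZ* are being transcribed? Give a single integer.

Homoserine is absent, so FenV is active.
Quinate is present, so TemL is inactive.
No repressor is bound and FenV is active, so *mibZ* is transcribed.
So MibZ is produced and active.
No repressor is bound and MibZ is active, so *zorL* is transcribed.
→ *zorL* is ON.
KepF is produced constitutively and is active.
cAMP is present, so NerW is active.
No repressor is bound and NerW is active, so *haxH* is transcribed.
So HaxH is produced and active.
No repressor is bound and KepF and HaxH are active, so *rudG* is transcribed.
→ *rudG* is ON.
Maltulose is absent, so FubJ is inactive.
Cellobiose is absent, so JalQ is inactive.
With no repressor bound, *bexV* is transcribed.
→ *bexV* is ON.
c-di-GMP is present, so DulR is active.
With repressor DulR bound, *nolD* is not transcribed.
→ *nolD* is OFF.
Palatinose is absent, so PexR is inactive.
Required activator PexR is absent, so *cilU* is not transcribed.
So CilU is not produced.
Zn²⁺ is present, so BexT is inactive.
Xylulose is present, so MorQ is inactive.
With no repressor bound, *holV* is transcribed.
So HolV is produced and active.
No repressor is bound and HolV is active, so *sibZ* is transcribed.
→ *sibZ* is ON.
4 of the 5 genes are transcribed.

4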